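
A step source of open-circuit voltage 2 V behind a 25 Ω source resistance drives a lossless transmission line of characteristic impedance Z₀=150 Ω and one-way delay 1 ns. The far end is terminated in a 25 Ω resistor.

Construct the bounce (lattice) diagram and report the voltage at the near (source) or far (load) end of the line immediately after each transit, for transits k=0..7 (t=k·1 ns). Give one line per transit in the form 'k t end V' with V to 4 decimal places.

Γ_L=-0.714286, Γ_S=-0.714286; launch V₁=2·150/175=1.714286
k=0 src: V=1.7143
k=1 load: inc=1.714286, refl=1.714286·-0.714286=-1.2245; V=0.000000+1.714286+-1.224490=0.4898
k=2 src: inc=-1.224490, refl=-1.224490·-0.714286=0.8746; V=1.714286+-1.224490+0.874636=1.3644
k=3 load: inc=0.874636, refl=0.874636·-0.714286=-0.6247; V=0.489796+0.874636+-0.624740=0.7397
k=4 src: inc=-0.624740, refl=-0.624740·-0.714286=0.4462; V=1.364431+-0.624740+0.446243=1.1859
k=5 load: inc=0.446243, refl=0.446243·-0.714286=-0.3187; V=0.739692+0.446243+-0.318745=0.8672
k=6 src: inc=-0.318745, refl=-0.318745·-0.714286=0.2277; V=1.185934+-0.318745+0.227675=1.0949
k=7 load: inc=0.227675, refl=0.227675·-0.714286=-0.1626; V=0.867190+0.227675+-0.162625=0.9322

0 0 source 1.7143
1 1 load 0.4898
2 2 source 1.3644
3 3 load 0.7397
4 4 source 1.1859
5 5 load 0.8672
6 6 source 1.0949
7 7 load 0.9322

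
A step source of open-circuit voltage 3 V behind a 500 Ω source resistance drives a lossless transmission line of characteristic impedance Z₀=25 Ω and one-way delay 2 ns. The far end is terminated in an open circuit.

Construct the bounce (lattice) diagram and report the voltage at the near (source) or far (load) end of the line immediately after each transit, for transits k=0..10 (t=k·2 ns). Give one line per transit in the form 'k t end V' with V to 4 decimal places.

Γ_L=1.000000, Γ_S=0.904762; launch V₁=3·25/525=0.142857
k=0 src: V=0.1429
k=1 load: inc=0.142857, refl=0.142857·1.000000=0.1429; V=0.000000+0.142857+0.142857=0.2857
k=2 src: inc=0.142857, refl=0.142857·0.904762=0.1293; V=0.142857+0.142857+0.129252=0.4150
k=3 load: inc=0.129252, refl=0.129252·1.000000=0.1293; V=0.285714+0.129252+0.129252=0.5442
k=4 src: inc=0.129252, refl=0.129252·0.904762=0.1169; V=0.414966+0.129252+0.116942=0.6612
k=5 load: inc=0.116942, refl=0.116942·1.000000=0.1169; V=0.544218+0.116942+0.116942=0.7781
k=6 src: inc=0.116942, refl=0.116942·0.904762=0.1058; V=0.661160+0.116942+0.105805=0.8839
k=7 load: inc=0.105805, refl=0.105805·1.000000=0.1058; V=0.778102+0.105805+0.105805=0.9897
k=8 src: inc=0.105805, refl=0.105805·0.904762=0.0957; V=0.883906+0.105805+0.095728=1.0854
k=9 load: inc=0.095728, refl=0.095728·1.000000=0.0957; V=0.989711+0.095728+0.095728=1.1812
k=10 src: inc=0.095728, refl=0.095728·0.904762=0.0866; V=1.085439+0.095728+0.086611=1.2678

0 0 source 0.1429
1 2 load 0.2857
2 4 source 0.4150
3 6 load 0.5442
4 8 source 0.6612
5 10 load 0.7781
6 12 source 0.8839
7 14 load 0.9897
8 16 source 1.0854
9 18 load 1.1812
10 20 source 1.2678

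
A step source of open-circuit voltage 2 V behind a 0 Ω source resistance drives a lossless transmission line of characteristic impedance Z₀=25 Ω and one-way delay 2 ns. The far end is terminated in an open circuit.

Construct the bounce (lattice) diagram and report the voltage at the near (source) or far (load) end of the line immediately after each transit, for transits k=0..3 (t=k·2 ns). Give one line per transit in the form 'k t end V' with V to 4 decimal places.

0 0 source 2.0000
1 2 load 4.0000
2 4 source 2.0000
3 6 load 0.0000

Γ_L=1.000000, Γ_S=-1.000000; launch V₁=2·25/25=2.000000
k=0 src: V=2.0000
k=1 load: inc=2.000000, refl=2.000000·1.000000=2.0000; V=0.000000+2.000000+2.000000=4.0000
k=2 src: inc=2.000000, refl=2.000000·-1.000000=-2.0000; V=2.000000+2.000000+-2.000000=2.0000
k=3 load: inc=-2.000000, refl=-2.000000·1.000000=-2.0000; V=4.000000+-2.000000+-2.000000=0.0000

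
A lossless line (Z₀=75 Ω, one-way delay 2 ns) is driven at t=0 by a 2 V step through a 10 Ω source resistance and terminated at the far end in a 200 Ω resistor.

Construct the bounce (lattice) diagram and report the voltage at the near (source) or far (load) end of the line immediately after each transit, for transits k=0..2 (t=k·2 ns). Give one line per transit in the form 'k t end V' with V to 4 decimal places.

0 0 source 1.7647
1 2 load 2.5668
2 4 source 1.9534

Γ_L=0.454545, Γ_S=-0.764706; launch V₁=2·75/85=1.764706
k=0 src: V=1.7647
k=1 load: inc=1.764706, refl=1.764706·0.454545=0.8021; V=0.000000+1.764706+0.802139=2.5668
k=2 src: inc=0.802139, refl=0.802139·-0.764706=-0.6134; V=1.764706+0.802139+-0.613400=1.9534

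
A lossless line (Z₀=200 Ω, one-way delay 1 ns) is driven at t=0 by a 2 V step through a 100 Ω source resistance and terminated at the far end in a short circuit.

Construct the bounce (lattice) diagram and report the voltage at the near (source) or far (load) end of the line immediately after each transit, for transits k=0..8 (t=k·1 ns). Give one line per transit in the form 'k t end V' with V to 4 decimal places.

0 0 source 1.3333
1 1 load 0.0000
2 2 source 0.4444
3 3 load 0.0000
4 4 source 0.1481
5 5 load 0.0000
6 6 source 0.0494
7 7 load 0.0000
8 8 source 0.0165

Γ_L=-1.000000, Γ_S=-0.333333; launch V₁=2·200/300=1.333333
k=0 src: V=1.3333
k=1 load: inc=1.333333, refl=1.333333·-1.000000=-1.3333; V=0.000000+1.333333+-1.333333=0.0000
k=2 src: inc=-1.333333, refl=-1.333333·-0.333333=0.4444; V=1.333333+-1.333333+0.444444=0.4444
k=3 load: inc=0.444444, refl=0.444444·-1.000000=-0.4444; V=0.000000+0.444444+-0.444444=0.0000
k=4 src: inc=-0.444444, refl=-0.444444·-0.333333=0.1481; V=0.444444+-0.444444+0.148148=0.1481
k=5 load: inc=0.148148, refl=0.148148·-1.000000=-0.1481; V=0.000000+0.148148+-0.148148=0.0000
k=6 src: inc=-0.148148, refl=-0.148148·-0.333333=0.0494; V=0.148148+-0.148148+0.049383=0.0494
k=7 load: inc=0.049383, refl=0.049383·-1.000000=-0.0494; V=0.000000+0.049383+-0.049383=0.0000
k=8 src: inc=-0.049383, refl=-0.049383·-0.333333=0.0165; V=0.049383+-0.049383+0.016461=0.0165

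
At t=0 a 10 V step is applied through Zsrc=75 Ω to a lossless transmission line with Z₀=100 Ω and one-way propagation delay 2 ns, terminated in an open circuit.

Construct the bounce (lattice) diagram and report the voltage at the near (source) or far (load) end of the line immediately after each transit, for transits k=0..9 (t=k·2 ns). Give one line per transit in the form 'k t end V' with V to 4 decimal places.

0 0 source 5.7143
1 2 load 11.4286
2 4 source 10.6122
3 6 load 9.7959
4 8 source 9.9125
5 10 load 10.0292
6 12 source 10.0125
7 14 load 9.9958
8 16 source 9.9982
9 18 load 10.0006

Γ_L=1.000000, Γ_S=-0.142857; launch V₁=10·100/175=5.714286
k=0 src: V=5.7143
k=1 load: inc=5.714286, refl=5.714286·1.000000=5.7143; V=0.000000+5.714286+5.714286=11.4286
k=2 src: inc=5.714286, refl=5.714286·-0.142857=-0.8163; V=5.714286+5.714286+-0.816327=10.6122
k=3 load: inc=-0.816327, refl=-0.816327·1.000000=-0.8163; V=11.428571+-0.816327+-0.816327=9.7959
k=4 src: inc=-0.816327, refl=-0.816327·-0.142857=0.1166; V=10.612245+-0.816327+0.116618=9.9125
k=5 load: inc=0.116618, refl=0.116618·1.000000=0.1166; V=9.795918+0.116618+0.116618=10.0292
k=6 src: inc=0.116618, refl=0.116618·-0.142857=-0.0167; V=9.912536+0.116618+-0.016660=10.0125
k=7 load: inc=-0.016660, refl=-0.016660·1.000000=-0.0167; V=10.029155+-0.016660+-0.016660=9.9958
k=8 src: inc=-0.016660, refl=-0.016660·-0.142857=0.0024; V=10.012495+-0.016660+0.002380=9.9982
k=9 load: inc=0.002380, refl=0.002380·1.000000=0.0024; V=9.995835+0.002380+0.002380=10.0006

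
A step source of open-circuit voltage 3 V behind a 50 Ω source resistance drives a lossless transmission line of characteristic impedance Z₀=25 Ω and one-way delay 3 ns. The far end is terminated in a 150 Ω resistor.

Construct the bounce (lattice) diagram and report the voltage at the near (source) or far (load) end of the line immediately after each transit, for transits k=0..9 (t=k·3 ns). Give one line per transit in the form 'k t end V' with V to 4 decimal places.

Γ_L=0.714286, Γ_S=0.333333; launch V₁=3·25/75=1.000000
k=0 src: V=1.0000
k=1 load: inc=1.000000, refl=1.000000·0.714286=0.7143; V=0.000000+1.000000+0.714286=1.7143
k=2 src: inc=0.714286, refl=0.714286·0.333333=0.2381; V=1.000000+0.714286+0.238095=1.9524
k=3 load: inc=0.238095, refl=0.238095·0.714286=0.1701; V=1.714286+0.238095+0.170068=2.1224
k=4 src: inc=0.170068, refl=0.170068·0.333333=0.0567; V=1.952381+0.170068+0.056689=2.1791
k=5 load: inc=0.056689, refl=0.056689·0.714286=0.0405; V=2.122449+0.056689+0.040492=2.2196
k=6 src: inc=0.040492, refl=0.040492·0.333333=0.0135; V=2.179138+0.040492+0.013497=2.2331
k=7 load: inc=0.013497, refl=0.013497·0.714286=0.0096; V=2.219631+0.013497+0.009641=2.2428
k=8 src: inc=0.009641, refl=0.009641·0.333333=0.0032; V=2.233128+0.009641+0.003214=2.2460
k=9 load: inc=0.003214, refl=0.003214·0.714286=0.0023; V=2.242769+0.003214+0.002295=2.2483

0 0 source 1.0000
1 3 load 1.7143
2 6 source 1.9524
3 9 load 2.1224
4 12 source 2.1791
5 15 load 2.2196
6 18 source 2.2331
7 21 load 2.2428
8 24 source 2.2460
9 27 load 2.2483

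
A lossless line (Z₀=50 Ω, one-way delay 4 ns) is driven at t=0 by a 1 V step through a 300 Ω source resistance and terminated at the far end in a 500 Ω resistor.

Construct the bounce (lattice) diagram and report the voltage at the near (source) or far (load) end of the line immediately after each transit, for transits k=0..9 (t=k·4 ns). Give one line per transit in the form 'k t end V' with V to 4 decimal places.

0 0 source 0.1429
1 4 load 0.2597
2 8 source 0.3432
3 12 load 0.4115
4 16 source 0.4603
5 20 load 0.5002
6 24 source 0.5288
7 28 load 0.5521
8 32 source 0.5688
9 36 load 0.5824

Γ_L=0.818182, Γ_S=0.714286; launch V₁=1·50/350=0.142857
k=0 src: V=0.1429
k=1 load: inc=0.142857, refl=0.142857·0.818182=0.1169; V=0.000000+0.142857+0.116883=0.2597
k=2 src: inc=0.116883, refl=0.116883·0.714286=0.0835; V=0.142857+0.116883+0.083488=0.3432
k=3 load: inc=0.083488, refl=0.083488·0.818182=0.0683; V=0.259740+0.083488+0.068308=0.4115
k=4 src: inc=0.068308, refl=0.068308·0.714286=0.0488; V=0.343228+0.068308+0.048792=0.4603
k=5 load: inc=0.048792, refl=0.048792·0.818182=0.0399; V=0.411537+0.048792+0.039920=0.5002
k=6 src: inc=0.039920, refl=0.039920·0.714286=0.0285; V=0.460328+0.039920+0.028515=0.5288
k=7 load: inc=0.028515, refl=0.028515·0.818182=0.0233; V=0.500249+0.028515+0.023330=0.5521
k=8 src: inc=0.023330, refl=0.023330·0.714286=0.0167; V=0.528763+0.023330+0.016664=0.5688
k=9 load: inc=0.016664, refl=0.016664·0.818182=0.0136; V=0.552093+0.016664+0.013634=0.5824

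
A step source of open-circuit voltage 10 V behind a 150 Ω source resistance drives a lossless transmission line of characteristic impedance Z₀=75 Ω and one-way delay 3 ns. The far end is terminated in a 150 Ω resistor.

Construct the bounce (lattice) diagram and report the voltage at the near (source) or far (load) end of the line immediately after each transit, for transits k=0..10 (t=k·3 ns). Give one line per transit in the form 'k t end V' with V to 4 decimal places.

0 0 source 3.3333
1 3 load 4.4444
2 6 source 4.8148
3 9 load 4.9383
4 12 source 4.9794
5 15 load 4.9931
6 18 source 4.9977
7 21 load 4.9992
8 24 source 4.9997
9 27 load 4.9999
10 30 source 5.0000

Γ_L=0.333333, Γ_S=0.333333; launch V₁=10·75/225=3.333333
k=0 src: V=3.3333
k=1 load: inc=3.333333, refl=3.333333·0.333333=1.1111; V=0.000000+3.333333+1.111111=4.4444
k=2 src: inc=1.111111, refl=1.111111·0.333333=0.3704; V=3.333333+1.111111+0.370370=4.8148
k=3 load: inc=0.370370, refl=0.370370·0.333333=0.1235; V=4.444444+0.370370+0.123457=4.9383
k=4 src: inc=0.123457, refl=0.123457·0.333333=0.0412; V=4.814815+0.123457+0.041152=4.9794
k=5 load: inc=0.041152, refl=0.041152·0.333333=0.0137; V=4.938272+0.041152+0.013717=4.9931
k=6 src: inc=0.013717, refl=0.013717·0.333333=0.0046; V=4.979424+0.013717+0.004572=4.9977
k=7 load: inc=0.004572, refl=0.004572·0.333333=0.0015; V=4.993141+0.004572+0.001524=4.9992
k=8 src: inc=0.001524, refl=0.001524·0.333333=0.0005; V=4.997714+0.001524+0.000508=4.9997
k=9 load: inc=0.000508, refl=0.000508·0.333333=0.0002; V=4.999238+0.000508+0.000169=4.9999
k=10 src: inc=0.000169, refl=0.000169·0.333333=0.0001; V=4.999746+0.000169+0.000056=5.0000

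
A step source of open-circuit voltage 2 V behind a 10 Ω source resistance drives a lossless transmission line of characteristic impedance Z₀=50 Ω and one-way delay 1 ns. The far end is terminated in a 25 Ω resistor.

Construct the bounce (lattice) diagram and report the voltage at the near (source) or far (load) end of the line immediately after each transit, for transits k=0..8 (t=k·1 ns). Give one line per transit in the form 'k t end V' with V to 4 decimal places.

Γ_L=-0.333333, Γ_S=-0.666667; launch V₁=2·50/60=1.666667
k=0 src: V=1.6667
k=1 load: inc=1.666667, refl=1.666667·-0.333333=-0.5556; V=0.000000+1.666667+-0.555556=1.1111
k=2 src: inc=-0.555556, refl=-0.555556·-0.666667=0.3704; V=1.666667+-0.555556+0.370370=1.4815
k=3 load: inc=0.370370, refl=0.370370·-0.333333=-0.1235; V=1.111111+0.370370+-0.123457=1.3580
k=4 src: inc=-0.123457, refl=-0.123457·-0.666667=0.0823; V=1.481481+-0.123457+0.082305=1.4403
k=5 load: inc=0.082305, refl=0.082305·-0.333333=-0.0274; V=1.358025+0.082305+-0.027435=1.4129
k=6 src: inc=-0.027435, refl=-0.027435·-0.666667=0.0183; V=1.440329+-0.027435+0.018290=1.4312
k=7 load: inc=0.018290, refl=0.018290·-0.333333=-0.0061; V=1.412894+0.018290+-0.006097=1.4251
k=8 src: inc=-0.006097, refl=-0.006097·-0.666667=0.0041; V=1.431184+-0.006097+0.004064=1.4292

0 0 source 1.6667
1 1 load 1.1111
2 2 source 1.4815
3 3 load 1.3580
4 4 source 1.4403
5 5 load 1.4129
6 6 source 1.4312
7 7 load 1.4251
8 8 source 1.4292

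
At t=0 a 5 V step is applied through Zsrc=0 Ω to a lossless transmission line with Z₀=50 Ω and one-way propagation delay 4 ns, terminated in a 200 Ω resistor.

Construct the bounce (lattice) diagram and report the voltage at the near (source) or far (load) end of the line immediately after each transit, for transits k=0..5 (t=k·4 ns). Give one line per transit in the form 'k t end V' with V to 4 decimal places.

Γ_L=0.600000, Γ_S=-1.000000; launch V₁=5·50/50=5.000000
k=0 src: V=5.0000
k=1 load: inc=5.000000, refl=5.000000·0.600000=3.0000; V=0.000000+5.000000+3.000000=8.0000
k=2 src: inc=3.000000, refl=3.000000·-1.000000=-3.0000; V=5.000000+3.000000+-3.000000=5.0000
k=3 load: inc=-3.000000, refl=-3.000000·0.600000=-1.8000; V=8.000000+-3.000000+-1.800000=3.2000
k=4 src: inc=-1.800000, refl=-1.800000·-1.000000=1.8000; V=5.000000+-1.800000+1.800000=5.0000
k=5 load: inc=1.800000, refl=1.800000·0.600000=1.0800; V=3.200000+1.800000+1.080000=6.0800

0 0 source 5.0000
1 4 load 8.0000
2 8 source 5.0000
3 12 load 3.2000
4 16 source 5.0000
5 20 load 6.0800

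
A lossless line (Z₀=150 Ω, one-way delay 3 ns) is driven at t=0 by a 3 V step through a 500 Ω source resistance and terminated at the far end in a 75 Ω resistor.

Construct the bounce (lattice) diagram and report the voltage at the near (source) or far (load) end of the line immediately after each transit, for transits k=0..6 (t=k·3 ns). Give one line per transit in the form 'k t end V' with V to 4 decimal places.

0 0 source 0.6923
1 3 load 0.4615
2 6 source 0.3373
3 9 load 0.3787
4 12 source 0.4010
5 15 load 0.3936
6 18 source 0.3896

Γ_L=-0.333333, Γ_S=0.538462; launch V₁=3·150/650=0.692308
k=0 src: V=0.6923
k=1 load: inc=0.692308, refl=0.692308·-0.333333=-0.2308; V=0.000000+0.692308+-0.230769=0.4615
k=2 src: inc=-0.230769, refl=-0.230769·0.538462=-0.1243; V=0.692308+-0.230769+-0.124260=0.3373
k=3 load: inc=-0.124260, refl=-0.124260·-0.333333=0.0414; V=0.461538+-0.124260+0.041420=0.3787
k=4 src: inc=0.041420, refl=0.041420·0.538462=0.0223; V=0.337278+0.041420+0.022303=0.4010
k=5 load: inc=0.022303, refl=0.022303·-0.333333=-0.0074; V=0.378698+0.022303+-0.007434=0.3936
k=6 src: inc=-0.007434, refl=-0.007434·0.538462=-0.0040; V=0.401001+-0.007434+-0.004003=0.3896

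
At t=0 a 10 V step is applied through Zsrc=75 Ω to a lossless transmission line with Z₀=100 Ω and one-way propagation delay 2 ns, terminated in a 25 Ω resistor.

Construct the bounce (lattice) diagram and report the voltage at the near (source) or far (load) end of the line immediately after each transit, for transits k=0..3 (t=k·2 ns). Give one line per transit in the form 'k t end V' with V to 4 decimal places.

0 0 source 5.7143
1 2 load 2.2857
2 4 source 2.7755
3 6 load 2.4816

Γ_L=-0.600000, Γ_S=-0.142857; launch V₁=10·100/175=5.714286
k=0 src: V=5.7143
k=1 load: inc=5.714286, refl=5.714286·-0.600000=-3.4286; V=0.000000+5.714286+-3.428571=2.2857
k=2 src: inc=-3.428571, refl=-3.428571·-0.142857=0.4898; V=5.714286+-3.428571+0.489796=2.7755
k=3 load: inc=0.489796, refl=0.489796·-0.600000=-0.2939; V=2.285714+0.489796+-0.293878=2.4816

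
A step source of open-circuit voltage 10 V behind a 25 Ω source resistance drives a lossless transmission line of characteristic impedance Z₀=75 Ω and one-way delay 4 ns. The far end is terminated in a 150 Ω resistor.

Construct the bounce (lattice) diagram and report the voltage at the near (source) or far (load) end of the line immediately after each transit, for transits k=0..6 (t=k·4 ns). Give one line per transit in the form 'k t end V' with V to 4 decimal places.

Γ_L=0.333333, Γ_S=-0.500000; launch V₁=10·75/100=7.500000
k=0 src: V=7.5000
k=1 load: inc=7.500000, refl=7.500000·0.333333=2.5000; V=0.000000+7.500000+2.500000=10.0000
k=2 src: inc=2.500000, refl=2.500000·-0.500000=-1.2500; V=7.500000+2.500000+-1.250000=8.7500
k=3 load: inc=-1.250000, refl=-1.250000·0.333333=-0.4167; V=10.000000+-1.250000+-0.416667=8.3333
k=4 src: inc=-0.416667, refl=-0.416667·-0.500000=0.2083; V=8.750000+-0.416667+0.208333=8.5417
k=5 load: inc=0.208333, refl=0.208333·0.333333=0.0694; V=8.333333+0.208333+0.069444=8.6111
k=6 src: inc=0.069444, refl=0.069444·-0.500000=-0.0347; V=8.541667+0.069444+-0.034722=8.5764

0 0 source 7.5000
1 4 load 10.0000
2 8 source 8.7500
3 12 load 8.3333
4 16 source 8.5417
5 20 load 8.6111
6 24 source 8.5764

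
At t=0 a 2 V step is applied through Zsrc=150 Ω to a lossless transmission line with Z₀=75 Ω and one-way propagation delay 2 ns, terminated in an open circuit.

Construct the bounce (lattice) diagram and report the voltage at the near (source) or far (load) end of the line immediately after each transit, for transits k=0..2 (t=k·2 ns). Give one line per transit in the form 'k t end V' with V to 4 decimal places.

Γ_L=1.000000, Γ_S=0.333333; launch V₁=2·75/225=0.666667
k=0 src: V=0.6667
k=1 load: inc=0.666667, refl=0.666667·1.000000=0.6667; V=0.000000+0.666667+0.666667=1.3333
k=2 src: inc=0.666667, refl=0.666667·0.333333=0.2222; V=0.666667+0.666667+0.222222=1.5556

0 0 source 0.6667
1 2 load 1.3333
2 4 source 1.5556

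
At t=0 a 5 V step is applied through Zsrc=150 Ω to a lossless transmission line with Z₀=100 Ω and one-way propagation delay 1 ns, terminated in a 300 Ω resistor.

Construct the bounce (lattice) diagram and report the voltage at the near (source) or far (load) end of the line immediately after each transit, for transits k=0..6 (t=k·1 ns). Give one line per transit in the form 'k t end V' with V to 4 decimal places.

0 0 source 2.0000
1 1 load 3.0000
2 2 source 3.2000
3 3 load 3.3000
4 4 source 3.3200
5 5 load 3.3300
6 6 source 3.3320

Γ_L=0.500000, Γ_S=0.200000; launch V₁=5·100/250=2.000000
k=0 src: V=2.0000
k=1 load: inc=2.000000, refl=2.000000·0.500000=1.0000; V=0.000000+2.000000+1.000000=3.0000
k=2 src: inc=1.000000, refl=1.000000·0.200000=0.2000; V=2.000000+1.000000+0.200000=3.2000
k=3 load: inc=0.200000, refl=0.200000·0.500000=0.1000; V=3.000000+0.200000+0.100000=3.3000
k=4 src: inc=0.100000, refl=0.100000·0.200000=0.0200; V=3.200000+0.100000+0.020000=3.3200
k=5 load: inc=0.020000, refl=0.020000·0.500000=0.0100; V=3.300000+0.020000+0.010000=3.3300
k=6 src: inc=0.010000, refl=0.010000·0.200000=0.0020; V=3.320000+0.010000+0.002000=3.3320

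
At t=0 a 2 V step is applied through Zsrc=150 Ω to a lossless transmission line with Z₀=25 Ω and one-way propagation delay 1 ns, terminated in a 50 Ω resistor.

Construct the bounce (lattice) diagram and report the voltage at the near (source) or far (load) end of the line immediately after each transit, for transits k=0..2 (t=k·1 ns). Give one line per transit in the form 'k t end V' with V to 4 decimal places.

Γ_L=0.333333, Γ_S=0.714286; launch V₁=2·25/175=0.285714
k=0 src: V=0.2857
k=1 load: inc=0.285714, refl=0.285714·0.333333=0.0952; V=0.000000+0.285714+0.095238=0.3810
k=2 src: inc=0.095238, refl=0.095238·0.714286=0.0680; V=0.285714+0.095238+0.068027=0.4490

0 0 source 0.2857
1 1 load 0.3810
2 2 source 0.4490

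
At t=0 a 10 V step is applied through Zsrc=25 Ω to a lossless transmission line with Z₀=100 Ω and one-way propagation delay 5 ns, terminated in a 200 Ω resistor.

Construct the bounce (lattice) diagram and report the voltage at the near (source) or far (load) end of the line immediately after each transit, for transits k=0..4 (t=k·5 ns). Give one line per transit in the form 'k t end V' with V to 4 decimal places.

Γ_L=0.333333, Γ_S=-0.600000; launch V₁=10·100/125=8.000000
k=0 src: V=8.0000
k=1 load: inc=8.000000, refl=8.000000·0.333333=2.6667; V=0.000000+8.000000+2.666667=10.6667
k=2 src: inc=2.666667, refl=2.666667·-0.600000=-1.6000; V=8.000000+2.666667+-1.600000=9.0667
k=3 load: inc=-1.600000, refl=-1.600000·0.333333=-0.5333; V=10.666667+-1.600000+-0.533333=8.5333
k=4 src: inc=-0.533333, refl=-0.533333·-0.600000=0.3200; V=9.066667+-0.533333+0.320000=8.8533

0 0 source 8.0000
1 5 load 10.6667
2 10 source 9.0667
3 15 load 8.5333
4 20 source 8.8533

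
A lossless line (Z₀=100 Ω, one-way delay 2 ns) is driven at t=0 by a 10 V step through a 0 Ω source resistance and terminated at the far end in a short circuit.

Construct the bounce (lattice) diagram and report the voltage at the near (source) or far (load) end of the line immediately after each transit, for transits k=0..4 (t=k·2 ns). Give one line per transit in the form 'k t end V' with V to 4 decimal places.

0 0 source 10.0000
1 2 load 0.0000
2 4 source 10.0000
3 6 load 0.0000
4 8 source 10.0000

Γ_L=-1.000000, Γ_S=-1.000000; launch V₁=10·100/100=10.000000
k=0 src: V=10.0000
k=1 load: inc=10.000000, refl=10.000000·-1.000000=-10.0000; V=0.000000+10.000000+-10.000000=0.0000
k=2 src: inc=-10.000000, refl=-10.000000·-1.000000=10.0000; V=10.000000+-10.000000+10.000000=10.0000
k=3 load: inc=10.000000, refl=10.000000·-1.000000=-10.0000; V=0.000000+10.000000+-10.000000=0.0000
k=4 src: inc=-10.000000, refl=-10.000000·-1.000000=10.0000; V=10.000000+-10.000000+10.000000=10.0000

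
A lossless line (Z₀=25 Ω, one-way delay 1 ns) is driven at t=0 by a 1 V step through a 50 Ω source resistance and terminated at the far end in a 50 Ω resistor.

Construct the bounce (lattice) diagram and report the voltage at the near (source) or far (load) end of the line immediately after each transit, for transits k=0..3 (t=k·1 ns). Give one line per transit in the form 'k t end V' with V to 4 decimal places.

Γ_L=0.333333, Γ_S=0.333333; launch V₁=1·25/75=0.333333
k=0 src: V=0.3333
k=1 load: inc=0.333333, refl=0.333333·0.333333=0.1111; V=0.000000+0.333333+0.111111=0.4444
k=2 src: inc=0.111111, refl=0.111111·0.333333=0.0370; V=0.333333+0.111111+0.037037=0.4815
k=3 load: inc=0.037037, refl=0.037037·0.333333=0.0123; V=0.444444+0.037037+0.012346=0.4938

0 0 source 0.3333
1 1 load 0.4444
2 2 source 0.4815
3 3 load 0.4938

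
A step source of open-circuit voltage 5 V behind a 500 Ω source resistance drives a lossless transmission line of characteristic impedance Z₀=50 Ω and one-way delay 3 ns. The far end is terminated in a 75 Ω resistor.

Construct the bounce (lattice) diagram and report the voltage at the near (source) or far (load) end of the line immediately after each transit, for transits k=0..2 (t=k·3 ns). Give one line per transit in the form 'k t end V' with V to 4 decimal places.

Γ_L=0.200000, Γ_S=0.818182; launch V₁=5·50/550=0.454545
k=0 src: V=0.4545
k=1 load: inc=0.454545, refl=0.454545·0.200000=0.0909; V=0.000000+0.454545+0.090909=0.5455
k=2 src: inc=0.090909, refl=0.090909·0.818182=0.0744; V=0.454545+0.090909+0.074380=0.6198

0 0 source 0.4545
1 3 load 0.5455
2 6 source 0.6198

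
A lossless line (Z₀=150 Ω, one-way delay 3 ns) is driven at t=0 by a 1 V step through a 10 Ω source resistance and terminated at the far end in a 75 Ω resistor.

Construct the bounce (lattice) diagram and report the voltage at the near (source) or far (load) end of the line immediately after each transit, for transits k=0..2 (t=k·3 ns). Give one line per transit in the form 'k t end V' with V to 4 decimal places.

0 0 source 0.9375
1 3 load 0.6250
2 6 source 0.8984

Γ_L=-0.333333, Γ_S=-0.875000; launch V₁=1·150/160=0.937500
k=0 src: V=0.9375
k=1 load: inc=0.937500, refl=0.937500·-0.333333=-0.3125; V=0.000000+0.937500+-0.312500=0.6250
k=2 src: inc=-0.312500, refl=-0.312500·-0.875000=0.2734; V=0.937500+-0.312500+0.273438=0.8984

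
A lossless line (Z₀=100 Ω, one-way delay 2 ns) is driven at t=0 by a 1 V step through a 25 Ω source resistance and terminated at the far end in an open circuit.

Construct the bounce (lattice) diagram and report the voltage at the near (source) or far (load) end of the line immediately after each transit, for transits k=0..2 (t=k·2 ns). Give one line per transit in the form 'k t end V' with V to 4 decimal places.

0 0 source 0.8000
1 2 load 1.6000
2 4 source 1.1200

Γ_L=1.000000, Γ_S=-0.600000; launch V₁=1·100/125=0.800000
k=0 src: V=0.8000
k=1 load: inc=0.800000, refl=0.800000·1.000000=0.8000; V=0.000000+0.800000+0.800000=1.6000
k=2 src: inc=0.800000, refl=0.800000·-0.600000=-0.4800; V=0.800000+0.800000+-0.480000=1.1200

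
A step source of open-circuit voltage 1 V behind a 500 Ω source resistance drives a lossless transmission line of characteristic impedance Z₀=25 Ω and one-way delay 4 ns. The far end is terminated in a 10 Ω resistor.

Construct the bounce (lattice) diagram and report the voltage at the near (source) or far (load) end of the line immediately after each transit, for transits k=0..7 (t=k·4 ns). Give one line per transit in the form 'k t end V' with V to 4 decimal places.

Γ_L=-0.428571, Γ_S=0.904762; launch V₁=1·25/525=0.047619
k=0 src: V=0.0476
k=1 load: inc=0.047619, refl=0.047619·-0.428571=-0.0204; V=0.000000+0.047619+-0.020408=0.0272
k=2 src: inc=-0.020408, refl=-0.020408·0.904762=-0.0185; V=0.047619+-0.020408+-0.018465=0.0087
k=3 load: inc=-0.018465, refl=-0.018465·-0.428571=0.0079; V=0.027211+-0.018465+0.007913=0.0167
k=4 src: inc=0.007913, refl=0.007913·0.904762=0.0072; V=0.008746+0.007913+0.007160=0.0238
k=5 load: inc=0.007160, refl=0.007160·-0.428571=-0.0031; V=0.016660+0.007160+-0.003068=0.0208
k=6 src: inc=-0.003068, refl=-0.003068·0.904762=-0.0028; V=0.023819+-0.003068+-0.002776=0.0180
k=7 load: inc=-0.002776, refl=-0.002776·-0.428571=0.0012; V=0.020751+-0.002776+0.001190=0.0192

0 0 source 0.0476
1 4 load 0.0272
2 8 source 0.0087
3 12 load 0.0167
4 16 source 0.0238
5 20 load 0.0208
6 24 source 0.0180
7 28 load 0.0192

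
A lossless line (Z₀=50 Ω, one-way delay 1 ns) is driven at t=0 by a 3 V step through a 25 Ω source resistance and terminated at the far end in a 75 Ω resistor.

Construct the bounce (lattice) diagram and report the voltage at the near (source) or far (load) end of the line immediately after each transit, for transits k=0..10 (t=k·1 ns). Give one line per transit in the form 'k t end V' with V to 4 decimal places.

0 0 source 2.0000
1 1 load 2.4000
2 2 source 2.2667
3 3 load 2.2400
4 4 source 2.2489
5 5 load 2.2507
6 6 source 2.2501
7 7 load 2.2500
8 8 source 2.2500
9 9 load 2.2500
10 10 source 2.2500

Γ_L=0.200000, Γ_S=-0.333333; launch V₁=3·50/75=2.000000
k=0 src: V=2.0000
k=1 load: inc=2.000000, refl=2.000000·0.200000=0.4000; V=0.000000+2.000000+0.400000=2.4000
k=2 src: inc=0.400000, refl=0.400000·-0.333333=-0.1333; V=2.000000+0.400000+-0.133333=2.2667
k=3 load: inc=-0.133333, refl=-0.133333·0.200000=-0.0267; V=2.400000+-0.133333+-0.026667=2.2400
k=4 src: inc=-0.026667, refl=-0.026667·-0.333333=0.0089; V=2.266667+-0.026667+0.008889=2.2489
k=5 load: inc=0.008889, refl=0.008889·0.200000=0.0018; V=2.240000+0.008889+0.001778=2.2507
k=6 src: inc=0.001778, refl=0.001778·-0.333333=-0.0006; V=2.248889+0.001778+-0.000593=2.2501
k=7 load: inc=-0.000593, refl=-0.000593·0.200000=-0.0001; V=2.250667+-0.000593+-0.000119=2.2500
k=8 src: inc=-0.000119, refl=-0.000119·-0.333333=0.0000; V=2.250074+-0.000119+0.000040=2.2500
k=9 load: inc=0.000040, refl=0.000040·0.200000=0.0000; V=2.249956+0.000040+0.000008=2.2500
k=10 src: inc=0.000008, refl=0.000008·-0.333333=-0.0000; V=2.249995+0.000008+-0.000003=2.2500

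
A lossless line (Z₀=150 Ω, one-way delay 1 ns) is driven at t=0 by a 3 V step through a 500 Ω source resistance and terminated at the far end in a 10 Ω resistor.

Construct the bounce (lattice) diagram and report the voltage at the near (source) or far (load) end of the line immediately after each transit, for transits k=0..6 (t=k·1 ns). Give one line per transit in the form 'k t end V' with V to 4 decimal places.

0 0 source 0.6923
1 1 load 0.0865
2 2 source -0.2396
3 3 load 0.0458
4 4 source 0.1994
5 5 load 0.0650
6 6 source -0.0074

Γ_L=-0.875000, Γ_S=0.538462; launch V₁=3·150/650=0.692308
k=0 src: V=0.6923
k=1 load: inc=0.692308, refl=0.692308·-0.875000=-0.6058; V=0.000000+0.692308+-0.605769=0.0865
k=2 src: inc=-0.605769, refl=-0.605769·0.538462=-0.3262; V=0.692308+-0.605769+-0.326183=-0.2396
k=3 load: inc=-0.326183, refl=-0.326183·-0.875000=0.2854; V=0.086538+-0.326183+0.285411=0.0458
k=4 src: inc=0.285411, refl=0.285411·0.538462=0.1537; V=-0.239645+0.285411+0.153683=0.1994
k=5 load: inc=0.153683, refl=0.153683·-0.875000=-0.1345; V=0.045766+0.153683+-0.134472=0.0650
k=6 src: inc=-0.134472, refl=-0.134472·0.538462=-0.0724; V=0.199448+-0.134472+-0.072408=-0.0074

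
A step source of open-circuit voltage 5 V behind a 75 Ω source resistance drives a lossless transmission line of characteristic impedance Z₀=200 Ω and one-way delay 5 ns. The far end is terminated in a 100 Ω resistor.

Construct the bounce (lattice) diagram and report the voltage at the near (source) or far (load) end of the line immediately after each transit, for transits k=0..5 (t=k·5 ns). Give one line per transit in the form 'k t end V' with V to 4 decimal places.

0 0 source 3.6364
1 5 load 2.4242
2 10 source 2.9752
3 15 load 2.7916
4 20 source 2.8750
5 25 load 2.8472

Γ_L=-0.333333, Γ_S=-0.454545; launch V₁=5·200/275=3.636364
k=0 src: V=3.6364
k=1 load: inc=3.636364, refl=3.636364·-0.333333=-1.2121; V=0.000000+3.636364+-1.212121=2.4242
k=2 src: inc=-1.212121, refl=-1.212121·-0.454545=0.5510; V=3.636364+-1.212121+0.550964=2.9752
k=3 load: inc=0.550964, refl=0.550964·-0.333333=-0.1837; V=2.424242+0.550964+-0.183655=2.7916
k=4 src: inc=-0.183655, refl=-0.183655·-0.454545=0.0835; V=2.975207+-0.183655+0.083479=2.8750
k=5 load: inc=0.083479, refl=0.083479·-0.333333=-0.0278; V=2.791552+0.083479+-0.027826=2.8472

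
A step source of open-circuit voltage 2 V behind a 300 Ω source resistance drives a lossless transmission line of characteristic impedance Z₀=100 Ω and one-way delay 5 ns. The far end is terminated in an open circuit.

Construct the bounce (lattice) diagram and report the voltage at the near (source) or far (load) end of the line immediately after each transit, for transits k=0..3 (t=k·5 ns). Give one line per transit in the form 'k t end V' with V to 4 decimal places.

Γ_L=1.000000, Γ_S=0.500000; launch V₁=2·100/400=0.500000
k=0 src: V=0.5000
k=1 load: inc=0.500000, refl=0.500000·1.000000=0.5000; V=0.000000+0.500000+0.500000=1.0000
k=2 src: inc=0.500000, refl=0.500000·0.500000=0.2500; V=0.500000+0.500000+0.250000=1.2500
k=3 load: inc=0.250000, refl=0.250000·1.000000=0.2500; V=1.000000+0.250000+0.250000=1.5000

0 0 source 0.5000
1 5 load 1.0000
2 10 source 1.2500
3 15 load 1.5000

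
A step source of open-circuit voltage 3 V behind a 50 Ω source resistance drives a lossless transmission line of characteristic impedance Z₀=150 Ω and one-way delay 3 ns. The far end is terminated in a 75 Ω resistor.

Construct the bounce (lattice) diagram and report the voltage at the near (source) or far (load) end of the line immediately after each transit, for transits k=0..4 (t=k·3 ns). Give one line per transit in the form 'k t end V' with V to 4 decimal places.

Γ_L=-0.333333, Γ_S=-0.500000; launch V₁=3·150/200=2.250000
k=0 src: V=2.2500
k=1 load: inc=2.250000, refl=2.250000·-0.333333=-0.7500; V=0.000000+2.250000+-0.750000=1.5000
k=2 src: inc=-0.750000, refl=-0.750000·-0.500000=0.3750; V=2.250000+-0.750000+0.375000=1.8750
k=3 load: inc=0.375000, refl=0.375000·-0.333333=-0.1250; V=1.500000+0.375000+-0.125000=1.7500
k=4 src: inc=-0.125000, refl=-0.125000·-0.500000=0.0625; V=1.875000+-0.125000+0.062500=1.8125

0 0 source 2.2500
1 3 load 1.5000
2 6 source 1.8750
3 9 load 1.7500
4 12 source 1.8125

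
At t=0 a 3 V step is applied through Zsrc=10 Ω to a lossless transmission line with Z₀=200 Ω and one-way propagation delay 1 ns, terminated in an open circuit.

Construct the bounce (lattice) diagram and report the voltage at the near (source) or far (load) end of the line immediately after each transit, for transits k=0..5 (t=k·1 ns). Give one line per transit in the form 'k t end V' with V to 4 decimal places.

Γ_L=1.000000, Γ_S=-0.904762; launch V₁=3·200/210=2.857143
k=0 src: V=2.8571
k=1 load: inc=2.857143, refl=2.857143·1.000000=2.8571; V=0.000000+2.857143+2.857143=5.7143
k=2 src: inc=2.857143, refl=2.857143·-0.904762=-2.5850; V=2.857143+2.857143+-2.585034=3.1293
k=3 load: inc=-2.585034, refl=-2.585034·1.000000=-2.5850; V=5.714286+-2.585034+-2.585034=0.5442
k=4 src: inc=-2.585034, refl=-2.585034·-0.904762=2.3388; V=3.129252+-2.585034+2.338840=2.8831
k=5 load: inc=2.338840, refl=2.338840·1.000000=2.3388; V=0.544218+2.338840+2.338840=5.2219

0 0 source 2.8571
1 1 load 5.7143
2 2 source 3.1293
3 3 load 0.5442
4 4 source 2.8831
5 5 load 5.2219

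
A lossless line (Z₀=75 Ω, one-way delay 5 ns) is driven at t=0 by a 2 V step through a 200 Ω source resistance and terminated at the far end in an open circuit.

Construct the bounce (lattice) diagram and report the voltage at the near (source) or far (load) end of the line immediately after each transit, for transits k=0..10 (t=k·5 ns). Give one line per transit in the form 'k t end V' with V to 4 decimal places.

0 0 source 0.5455
1 5 load 1.0909
2 10 source 1.3388
3 15 load 1.5868
4 20 source 1.6995
5 25 load 1.8122
6 30 source 1.8634
7 35 load 1.9146
8 40 source 1.9379
9 45 load 1.9612
10 50 source 1.9718

Γ_L=1.000000, Γ_S=0.454545; launch V₁=2·75/275=0.545455
k=0 src: V=0.5455
k=1 load: inc=0.545455, refl=0.545455·1.000000=0.5455; V=0.000000+0.545455+0.545455=1.0909
k=2 src: inc=0.545455, refl=0.545455·0.454545=0.2479; V=0.545455+0.545455+0.247934=1.3388
k=3 load: inc=0.247934, refl=0.247934·1.000000=0.2479; V=1.090909+0.247934+0.247934=1.5868
k=4 src: inc=0.247934, refl=0.247934·0.454545=0.1127; V=1.338843+0.247934+0.112697=1.6995
k=5 load: inc=0.112697, refl=0.112697·1.000000=0.1127; V=1.586777+0.112697+0.112697=1.8122
k=6 src: inc=0.112697, refl=0.112697·0.454545=0.0512; V=1.699474+0.112697+0.051226=1.8634
k=7 load: inc=0.051226, refl=0.051226·1.000000=0.0512; V=1.812171+0.051226+0.051226=1.9146
k=8 src: inc=0.051226, refl=0.051226·0.454545=0.0233; V=1.863397+0.051226+0.023285=1.9379
k=9 load: inc=0.023285, refl=0.023285·1.000000=0.0233; V=1.914623+0.023285+0.023285=1.9612
k=10 src: inc=0.023285, refl=0.023285·0.454545=0.0106; V=1.937908+0.023285+0.010584=1.9718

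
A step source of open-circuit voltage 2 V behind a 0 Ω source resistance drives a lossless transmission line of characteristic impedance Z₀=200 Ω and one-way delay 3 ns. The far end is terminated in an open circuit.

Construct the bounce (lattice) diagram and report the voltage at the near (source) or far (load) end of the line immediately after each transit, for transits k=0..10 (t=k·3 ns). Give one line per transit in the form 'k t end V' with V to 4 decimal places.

0 0 source 2.0000
1 3 load 4.0000
2 6 source 2.0000
3 9 load 0.0000
4 12 source 2.0000
5 15 load 4.0000
6 18 source 2.0000
7 21 load 0.0000
8 24 source 2.0000
9 27 load 4.0000
10 30 source 2.0000

Γ_L=1.000000, Γ_S=-1.000000; launch V₁=2·200/200=2.000000
k=0 src: V=2.0000
k=1 load: inc=2.000000, refl=2.000000·1.000000=2.0000; V=0.000000+2.000000+2.000000=4.0000
k=2 src: inc=2.000000, refl=2.000000·-1.000000=-2.0000; V=2.000000+2.000000+-2.000000=2.0000
k=3 load: inc=-2.000000, refl=-2.000000·1.000000=-2.0000; V=4.000000+-2.000000+-2.000000=0.0000
k=4 src: inc=-2.000000, refl=-2.000000·-1.000000=2.0000; V=2.000000+-2.000000+2.000000=2.0000
k=5 load: inc=2.000000, refl=2.000000·1.000000=2.0000; V=0.000000+2.000000+2.000000=4.0000
k=6 src: inc=2.000000, refl=2.000000·-1.000000=-2.0000; V=2.000000+2.000000+-2.000000=2.0000
k=7 load: inc=-2.000000, refl=-2.000000·1.000000=-2.0000; V=4.000000+-2.000000+-2.000000=0.0000
k=8 src: inc=-2.000000, refl=-2.000000·-1.000000=2.0000; V=2.000000+-2.000000+2.000000=2.0000
k=9 load: inc=2.000000, refl=2.000000·1.000000=2.0000; V=0.000000+2.000000+2.000000=4.0000
k=10 src: inc=2.000000, refl=2.000000·-1.000000=-2.0000; V=2.000000+2.000000+-2.000000=2.0000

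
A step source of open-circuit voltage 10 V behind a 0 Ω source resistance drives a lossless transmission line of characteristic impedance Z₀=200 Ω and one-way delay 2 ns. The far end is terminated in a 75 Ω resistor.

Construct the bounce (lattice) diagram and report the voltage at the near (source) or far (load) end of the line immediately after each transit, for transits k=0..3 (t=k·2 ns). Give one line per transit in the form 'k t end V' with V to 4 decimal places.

Γ_L=-0.454545, Γ_S=-1.000000; launch V₁=10·200/200=10.000000
k=0 src: V=10.0000
k=1 load: inc=10.000000, refl=10.000000·-0.454545=-4.5455; V=0.000000+10.000000+-4.545455=5.4545
k=2 src: inc=-4.545455, refl=-4.545455·-1.000000=4.5455; V=10.000000+-4.545455+4.545455=10.0000
k=3 load: inc=4.545455, refl=4.545455·-0.454545=-2.0661; V=5.454545+4.545455+-2.066116=7.9339

0 0 source 10.0000
1 2 load 5.4545
2 4 source 10.0000
3 6 load 7.9339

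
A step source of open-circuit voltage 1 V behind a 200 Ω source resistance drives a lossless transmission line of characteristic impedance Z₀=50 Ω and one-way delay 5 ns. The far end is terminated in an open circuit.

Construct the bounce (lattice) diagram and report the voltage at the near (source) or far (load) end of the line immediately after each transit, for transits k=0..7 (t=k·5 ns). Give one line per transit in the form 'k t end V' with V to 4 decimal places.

0 0 source 0.2000
1 5 load 0.4000
2 10 source 0.5200
3 15 load 0.6400
4 20 source 0.7120
5 25 load 0.7840
6 30 source 0.8272
7 35 load 0.8704

Γ_L=1.000000, Γ_S=0.600000; launch V₁=1·50/250=0.200000
k=0 src: V=0.2000
k=1 load: inc=0.200000, refl=0.200000·1.000000=0.2000; V=0.000000+0.200000+0.200000=0.4000
k=2 src: inc=0.200000, refl=0.200000·0.600000=0.1200; V=0.200000+0.200000+0.120000=0.5200
k=3 load: inc=0.120000, refl=0.120000·1.000000=0.1200; V=0.400000+0.120000+0.120000=0.6400
k=4 src: inc=0.120000, refl=0.120000·0.600000=0.0720; V=0.520000+0.120000+0.072000=0.7120
k=5 load: inc=0.072000, refl=0.072000·1.000000=0.0720; V=0.640000+0.072000+0.072000=0.7840
k=6 src: inc=0.072000, refl=0.072000·0.600000=0.0432; V=0.712000+0.072000+0.043200=0.8272
k=7 load: inc=0.043200, refl=0.043200·1.000000=0.0432; V=0.784000+0.043200+0.043200=0.8704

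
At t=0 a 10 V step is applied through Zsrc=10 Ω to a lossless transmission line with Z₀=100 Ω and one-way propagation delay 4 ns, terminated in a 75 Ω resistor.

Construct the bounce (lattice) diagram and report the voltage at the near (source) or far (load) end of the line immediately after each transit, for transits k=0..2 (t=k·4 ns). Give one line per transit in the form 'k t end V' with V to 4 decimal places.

Γ_L=-0.142857, Γ_S=-0.818182; launch V₁=10·100/110=9.090909
k=0 src: V=9.0909
k=1 load: inc=9.090909, refl=9.090909·-0.142857=-1.2987; V=0.000000+9.090909+-1.298701=7.7922
k=2 src: inc=-1.298701, refl=-1.298701·-0.818182=1.0626; V=9.090909+-1.298701+1.062574=8.8548

0 0 source 9.0909
1 4 load 7.7922
2 8 source 8.8548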